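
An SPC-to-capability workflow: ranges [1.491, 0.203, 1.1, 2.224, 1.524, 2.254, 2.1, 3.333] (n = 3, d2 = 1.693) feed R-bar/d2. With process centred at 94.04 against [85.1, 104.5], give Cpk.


R_bar = (1.491 + 0.203 + 1.1 + 2.224 + 1.524 + 2.254 + 2.1 + 3.333) / 8 = 1.778625
sigma = R_bar / d2 = 1.778625 / 1.693 = 1.0505759
Cp = (USL - LSL)/(6*sigma) = (104.5 - 85.1)/(6*1.0505759) = 3.0777
Cpu = (104.5 - 94.04)/(3*1.0505759) = 3.3188
Cpl = (94.04 - 85.1)/(3*1.0505759) = 2.8365
Cpk = min(Cpu, Cpl) = 2.8365

2.8365


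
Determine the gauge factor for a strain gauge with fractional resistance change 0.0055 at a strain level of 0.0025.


GF = (dR/R) / epsilon
= 0.0055 / 0.0025
= 2.2000

2.2000


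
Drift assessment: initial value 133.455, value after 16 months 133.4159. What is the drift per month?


rate = (v2 - v1) / months
= (133.4159 - 133.455) / 16
= -0.0391 / 16
= -0.0024

-0.0024


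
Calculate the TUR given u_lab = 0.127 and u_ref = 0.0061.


TUR = u_lab / u_ref
= 0.127 / 0.0061
= 20.8197

20.8197


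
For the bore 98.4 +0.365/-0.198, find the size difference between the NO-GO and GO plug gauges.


GO = nominal - lower_tol (smallest hole = maximum material condition)
GO = 98.4 - 0.198 = 98.202
NO-GO = nominal + upper_tol (largest hole = least material condition)
NO-GO = 98.4 + 0.365 = 98.765
spread = NO-GO - GO = 98.765 - 98.202 = 0.5630

0.5630


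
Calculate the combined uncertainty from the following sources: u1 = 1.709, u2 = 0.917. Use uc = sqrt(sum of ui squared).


uc = sqrt(1.709^2 + 0.917^2)
uc = sqrt(3.76157)
uc = 1.9395

1.9395


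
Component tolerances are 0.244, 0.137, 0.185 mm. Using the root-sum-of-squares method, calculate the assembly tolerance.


RSS = sqrt(0.244^2 + 0.137^2 + 0.185^2)
= sqrt(0.11253)
= 0.3355

0.3355


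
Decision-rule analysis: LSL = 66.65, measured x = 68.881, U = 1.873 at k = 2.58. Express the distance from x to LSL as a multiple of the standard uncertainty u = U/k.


u = U / k = 1.873 / 2.58 = 0.72596899
margin = |LSL - x| = |66.65 - 68.881| = 2.231
z = margin / u = 2.231 / 0.72596899
z = 3.0731

3.0731


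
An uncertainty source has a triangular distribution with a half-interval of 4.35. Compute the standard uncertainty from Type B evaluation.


u_B = half_width / sqrt(6)
u_B = 4.35 / 2.4494897
u_B = 1.7759

1.7759


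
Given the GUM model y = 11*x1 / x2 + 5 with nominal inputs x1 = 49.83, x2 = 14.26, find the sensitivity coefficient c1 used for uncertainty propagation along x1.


y = 11*x1 / x2 + 5
dy/dx1 = 11/x2
Evaluate at x2 = 14.26: c1 = 11 / 14.26
c1 = 0.7714

0.7714


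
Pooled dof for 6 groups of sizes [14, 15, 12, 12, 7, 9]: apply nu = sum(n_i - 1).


nu = sum_i (n_i - 1)
nu = ((14 - 1) + (15 - 1) + (12 - 1) + (12 - 1) + (7 - 1) + (9 - 1))
nu = 13 + 14 + 11 + 11 + 6 + 8
nu = 63

63


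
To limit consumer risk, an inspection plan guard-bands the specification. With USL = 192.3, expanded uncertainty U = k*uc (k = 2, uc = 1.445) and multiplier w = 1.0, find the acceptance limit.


U = k * uc = 2 * 1.445 = 2.89
guard band g = w * U = 1.0 * 2.89 = 2.89
AL = USL - g = 192.3 - 2.89
AL = 189.4100

189.4100


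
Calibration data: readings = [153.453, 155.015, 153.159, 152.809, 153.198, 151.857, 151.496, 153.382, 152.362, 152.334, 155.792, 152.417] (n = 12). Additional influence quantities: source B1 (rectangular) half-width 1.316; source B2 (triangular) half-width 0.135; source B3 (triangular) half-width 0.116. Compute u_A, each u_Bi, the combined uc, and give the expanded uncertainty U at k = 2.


mean = (153.453 + 155.015 + 153.159 + 152.809 + 153.198 + 151.857 + 151.496 + 153.382 + 152.362 + 152.334 + 155.792 + 152.417) / 12 = 153.1061667
s = sqrt(sum((x - mean)^2)/(n-1)) = 1.2406481
u_A = s / sqrt(n) = 1.2406481 / sqrt(12) = 0.35814426
u_B1 = 1.316 / sqrt(3) = 0.75979295
u_B2 = 0.135 / sqrt(6) = 0.055113519
u_B3 = 0.116 / sqrt(6) = 0.047356802
uc = sqrt(0.35814426^2 + 0.75979295^2 + 0.055113519^2 + 0.047356802^2) = 0.84310901
U = k * uc = 2 * 0.84310901
U = 1.6862

1.6862


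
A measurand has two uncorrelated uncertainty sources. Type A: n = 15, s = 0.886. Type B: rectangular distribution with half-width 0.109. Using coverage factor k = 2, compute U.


u_A = s / sqrt(n) = 0.886 / sqrt(15) = 0.22876422
u_B = half_width / sqrt(3) = 0.109 / sqrt(3) = 0.062931179
uc = sqrt(u_A^2 + u_B^2) = sqrt(0.22876422^2 + 0.062931179^2) = 0.23726231
U = k * uc = 2 * 0.23726231
U = 0.4745

0.4745


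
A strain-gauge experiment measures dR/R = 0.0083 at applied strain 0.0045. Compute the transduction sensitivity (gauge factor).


GF = (dR/R) / epsilon
= 0.0083 / 0.0045
= 1.8444

1.8444


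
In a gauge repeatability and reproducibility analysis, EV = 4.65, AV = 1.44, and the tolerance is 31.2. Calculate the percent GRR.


GRR = sqrt(EV^2 + AV^2) = sqrt(4.65^2 + 1.44^2) = 4.867864
%GRR = GRR / tol * 100 = 4.867864 / 31.2 * 100
%GRR = 15.6021

15.6021


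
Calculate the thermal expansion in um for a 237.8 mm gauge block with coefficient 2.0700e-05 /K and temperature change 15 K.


dL = L * alpha * dT
= 237.8 * 2.0700e-05 * 15
= 0.0738369 mm
dL_um = 0.0738369 * 1000 = 73.8369 um

73.8369


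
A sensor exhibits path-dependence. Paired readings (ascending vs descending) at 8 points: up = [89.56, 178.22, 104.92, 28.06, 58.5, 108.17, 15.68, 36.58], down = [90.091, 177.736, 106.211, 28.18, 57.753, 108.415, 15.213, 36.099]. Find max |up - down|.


|89.56 - 90.091| = 0.5310
|178.22 - 177.736| = 0.4840
|104.92 - 106.211| = 1.2910
|28.06 - 28.18| = 0.1200
|58.5 - 57.753| = 0.7470
|108.17 - 108.415| = 0.2450
|15.68 - 15.213| = 0.4670
|36.58 - 36.099| = 0.4810
hysteresis = max(diffs) = 1.2910

1.2910


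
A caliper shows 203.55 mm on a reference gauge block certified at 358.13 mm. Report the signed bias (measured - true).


Systematic error = measured - true
= 203.55 - 358.13
= -154.5800

-154.5800


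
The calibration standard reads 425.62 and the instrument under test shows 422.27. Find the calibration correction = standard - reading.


Correction = standard - reading
= 425.62 - 422.27
= 3.3500

3.3500


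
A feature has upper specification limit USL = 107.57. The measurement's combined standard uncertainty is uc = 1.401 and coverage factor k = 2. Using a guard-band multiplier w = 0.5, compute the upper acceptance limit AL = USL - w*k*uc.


U = k * uc = 2 * 1.401 = 2.802
guard band g = w * U = 0.5 * 2.802 = 1.401
AL = USL - g = 107.57 - 1.401
AL = 106.1690

106.1690


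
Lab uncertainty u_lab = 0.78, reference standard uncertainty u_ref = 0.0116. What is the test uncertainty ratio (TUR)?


TUR = u_lab / u_ref
= 0.78 / 0.0116
= 67.2414

67.2414


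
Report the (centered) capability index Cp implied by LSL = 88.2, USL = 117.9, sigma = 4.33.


Cp = (USL - LSL) / (6 * sigma)
= (117.9 - 88.2) / (6 * 4.33)
= 29.7000 / 25.9800
= 1.1432

1.1432


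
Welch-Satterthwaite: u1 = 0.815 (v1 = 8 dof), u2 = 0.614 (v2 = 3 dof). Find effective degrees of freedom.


uc = sqrt(u1^2 + u2^2) = sqrt(0.815^2 + 0.614^2) = 1.0204024
v_eff = uc^4 / (u1^4/v1 + u2^4/v2)
= 1.0204024^4 / (0.815^4/8 + 0.614^4/3)
= 1.0841413 / 0.10252468
v_eff = 10.5744

10.5744


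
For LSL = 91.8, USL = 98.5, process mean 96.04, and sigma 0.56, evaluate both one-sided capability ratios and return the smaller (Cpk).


Cpu = (USL - mean) / (3*sigma) = (98.5 - 96.04) / (3*0.56) = 1.4643
Cpl = (mean - LSL) / (3*sigma) = (96.04 - 91.8) / (3*0.56) = 2.5238
Cpk = min(Cpu, Cpl) = 1.4643

1.4643


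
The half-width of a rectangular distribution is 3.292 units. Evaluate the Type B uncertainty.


u_B = half_width / sqrt(3)
u_B = 3.292 / 1.7320508
u_B = 1.9006

1.9006


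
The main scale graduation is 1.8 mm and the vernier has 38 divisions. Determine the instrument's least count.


LC = MSD / n_div
= 1.8 / 38
= 0.0474

0.0474


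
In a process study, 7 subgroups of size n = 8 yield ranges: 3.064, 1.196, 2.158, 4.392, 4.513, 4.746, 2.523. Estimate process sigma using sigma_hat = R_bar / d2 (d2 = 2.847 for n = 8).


R_bar = (3.064 + 1.196 + 2.158 + 4.392 + 4.513 + 4.746 + 2.523) / 7
R_bar = 22.592 / 7 = 3.2274286
sigma_hat = R_bar / d2 = 3.2274286 / 2.847 = 1.1336

1.1336


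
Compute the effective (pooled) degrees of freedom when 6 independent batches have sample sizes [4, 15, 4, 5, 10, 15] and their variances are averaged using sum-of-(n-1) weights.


nu = sum_i (n_i - 1)
nu = ((4 - 1) + (15 - 1) + (4 - 1) + (5 - 1) + (10 - 1) + (15 - 1))
nu = 3 + 14 + 3 + 4 + 9 + 14
nu = 47

47


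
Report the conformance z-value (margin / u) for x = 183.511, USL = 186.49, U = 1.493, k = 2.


u = U / k = 1.493 / 2 = 0.7465
margin = |USL - x| = |186.49 - 183.511| = 2.979
z = margin / u = 2.979 / 0.7465
z = 3.9906

3.9906


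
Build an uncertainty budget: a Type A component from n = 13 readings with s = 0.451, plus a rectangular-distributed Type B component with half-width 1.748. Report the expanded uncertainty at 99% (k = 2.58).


u_A = s / sqrt(n) = 0.451 / sqrt(13) = 0.12508489
u_B = half_width / sqrt(3) = 1.748 / sqrt(3) = 1.0092083
uc = sqrt(u_A^2 + u_B^2) = sqrt(0.12508489^2 + 1.0092083^2) = 1.0169305
U = k * uc = 2.58 * 1.0169305
U = 2.6237

2.6237


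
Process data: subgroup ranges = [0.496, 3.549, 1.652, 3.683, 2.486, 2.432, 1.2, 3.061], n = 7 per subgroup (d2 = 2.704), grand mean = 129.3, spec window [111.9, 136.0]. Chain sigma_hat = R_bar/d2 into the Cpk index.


R_bar = (0.496 + 3.549 + 1.652 + 3.683 + 2.486 + 2.432 + 1.2 + 3.061) / 8 = 2.319875
sigma = R_bar / d2 = 2.319875 / 2.704 = 0.85794194
Cp = (USL - LSL)/(6*sigma) = (136.0 - 111.9)/(6*0.85794194) = 4.6817
Cpu = (136.0 - 129.3)/(3*0.85794194) = 2.6031
Cpl = (129.3 - 111.9)/(3*0.85794194) = 6.7604
Cpk = min(Cpu, Cpl) = 2.6031

2.6031


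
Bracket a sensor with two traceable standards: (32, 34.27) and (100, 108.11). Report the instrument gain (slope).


slope = (y2 - y1) / (x2 - x1)
= (108.11 - 34.27) / (100 - 32)
= 73.8400 / 68
= 1.0859

1.0859


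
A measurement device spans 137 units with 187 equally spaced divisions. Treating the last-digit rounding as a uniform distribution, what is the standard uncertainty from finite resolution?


resolution = range / divisions
resolution = 137 / 187 = 0.73262032
u_res = resolution / (2*sqrt(3))
u_res = 0.73262032 / 3.4641016
u_res = 0.2115

0.2115


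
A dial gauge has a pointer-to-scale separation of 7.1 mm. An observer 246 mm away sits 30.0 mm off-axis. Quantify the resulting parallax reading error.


error = h * offset / d
= 7.1 * 30.0 / 246
= 0.8659

0.8659


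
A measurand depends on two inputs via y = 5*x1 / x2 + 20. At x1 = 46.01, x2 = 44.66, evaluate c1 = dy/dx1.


y = 5*x1 / x2 + 20
dy/dx1 = 5/x2
Evaluate at x2 = 44.66: c1 = 5 / 44.66
c1 = 0.1120

0.1120


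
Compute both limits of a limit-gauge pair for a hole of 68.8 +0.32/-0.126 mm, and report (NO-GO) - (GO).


GO = nominal - lower_tol (smallest hole = maximum material condition)
GO = 68.8 - 0.126 = 68.674
NO-GO = nominal + upper_tol (largest hole = least material condition)
NO-GO = 68.8 + 0.32 = 69.12
spread = NO-GO - GO = 69.12 - 68.674 = 0.4460

0.4460


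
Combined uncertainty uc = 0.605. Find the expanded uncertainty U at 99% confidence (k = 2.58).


U = k * uc
U = 2.58 * 0.605
U = 1.5609

1.5609


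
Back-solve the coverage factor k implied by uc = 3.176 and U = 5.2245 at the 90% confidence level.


k = U / uc
k = 5.2245 / 3.176
k = 1.645

1.645


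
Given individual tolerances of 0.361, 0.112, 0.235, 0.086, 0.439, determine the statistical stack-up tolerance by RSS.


RSS = sqrt(0.361^2 + 0.112^2 + 0.235^2 + 0.086^2 + 0.439^2)
= sqrt(0.398207)
= 0.6310

0.6310


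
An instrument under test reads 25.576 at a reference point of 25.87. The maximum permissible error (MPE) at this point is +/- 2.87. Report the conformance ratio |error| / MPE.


e = indication - reference = 25.576 - 25.87 = -0.2940
|e| = 0.2940
ratio = |e| / MPE = 0.2940 / 2.87
ratio = 0.1024

0.1024


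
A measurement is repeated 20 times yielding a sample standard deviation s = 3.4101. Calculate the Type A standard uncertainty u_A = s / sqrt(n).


u_A = s / sqrt(n)
u_A = 3.4101 / sqrt(20)
u_A = 3.4101 / 4.472136
u_A = 0.7625

0.7625


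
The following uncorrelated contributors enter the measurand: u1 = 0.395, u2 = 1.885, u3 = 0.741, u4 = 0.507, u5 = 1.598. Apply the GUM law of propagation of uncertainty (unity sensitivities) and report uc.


uc = sqrt(0.395^2 + 1.885^2 + 0.741^2 + 0.507^2 + 1.598^2)
uc = sqrt(7.068984)
uc = 2.6588

2.6588


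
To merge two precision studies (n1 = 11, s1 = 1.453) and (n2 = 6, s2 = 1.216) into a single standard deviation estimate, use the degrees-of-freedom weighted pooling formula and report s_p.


s_p = sqrt(((n1-1)*s1^2 + (n2-1)*s2^2) / (n1+n2-2))
numerator = (11-1)*1.453^2 + (6-1)*1.216^2 = 21.11209 + 7.39328 = 28.50537
denominator = 11 + 6 - 2 = 15
s_p^2 = 28.50537 / 15 = 1.900358
s_p = sqrt(1.900358) = 1.3785

1.3785


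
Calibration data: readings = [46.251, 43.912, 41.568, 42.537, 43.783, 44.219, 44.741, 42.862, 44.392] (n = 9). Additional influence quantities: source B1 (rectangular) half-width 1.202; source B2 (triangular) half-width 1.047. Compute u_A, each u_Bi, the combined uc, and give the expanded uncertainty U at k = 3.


mean = (46.251 + 43.912 + 41.568 + 42.537 + 43.783 + 44.219 + 44.741 + 42.862 + 44.392) / 9 = 43.80722222
s = sqrt(sum((x - mean)^2)/(n-1)) = 1.3641897
u_A = s / sqrt(n) = 1.3641897 / sqrt(9) = 0.4547299
u_B1 = 1.202 / sqrt(3) = 0.69397502
u_B2 = 1.047 / sqrt(6) = 0.42743596
uc = sqrt(0.4547299^2 + 0.69397502^2 + 0.42743596^2) = 0.9333178
U = k * uc = 3 * 0.9333178
U = 2.8000

2.8000


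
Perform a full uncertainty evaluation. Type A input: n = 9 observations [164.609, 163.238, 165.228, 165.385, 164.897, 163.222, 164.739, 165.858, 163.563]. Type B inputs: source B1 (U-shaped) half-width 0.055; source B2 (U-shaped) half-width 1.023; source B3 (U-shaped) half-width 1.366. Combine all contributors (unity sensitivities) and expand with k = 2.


mean = (164.609 + 163.238 + 165.228 + 165.385 + 164.897 + 163.222 + 164.739 + 165.858 + 163.563) / 9 = 164.5265556
s = sqrt(sum((x - mean)^2)/(n-1)) = 0.96705314
u_A = s / sqrt(n) = 0.96705314 / sqrt(9) = 0.32235105
u_B1 = 0.055 / sqrt(2) = 0.038890873
u_B2 = 1.023 / sqrt(2) = 0.72337024
u_B3 = 1.366 / sqrt(2) = 0.96590786
uc = sqrt(0.32235105^2 + 0.038890873^2 + 0.72337024^2 + 0.96590786^2) = 1.249666
U = k * uc = 2 * 1.249666
U = 2.4993

2.4993


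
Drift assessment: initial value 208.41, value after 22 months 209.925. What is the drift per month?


rate = (v2 - v1) / months
= (209.925 - 208.41) / 22
= 1.5150 / 22
= 0.0689

0.0689


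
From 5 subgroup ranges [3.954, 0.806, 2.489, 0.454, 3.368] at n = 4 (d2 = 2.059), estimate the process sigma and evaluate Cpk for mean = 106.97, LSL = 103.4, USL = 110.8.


R_bar = (3.954 + 0.806 + 2.489 + 0.454 + 3.368) / 5 = 2.2142
sigma = R_bar / d2 = 2.2142 / 2.059 = 1.0753764
Cp = (USL - LSL)/(6*sigma) = (110.8 - 103.4)/(6*1.0753764) = 1.1469
Cpu = (110.8 - 106.97)/(3*1.0753764) = 1.1872
Cpl = (106.97 - 103.4)/(3*1.0753764) = 1.1066
Cpk = min(Cpu, Cpl) = 1.1066

1.1066


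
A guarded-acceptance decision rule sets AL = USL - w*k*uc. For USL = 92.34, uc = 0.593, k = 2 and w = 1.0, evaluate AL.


U = k * uc = 2 * 0.593 = 1.186
guard band g = w * U = 1.0 * 1.186 = 1.186
AL = USL - g = 92.34 - 1.186
AL = 91.1540

91.1540


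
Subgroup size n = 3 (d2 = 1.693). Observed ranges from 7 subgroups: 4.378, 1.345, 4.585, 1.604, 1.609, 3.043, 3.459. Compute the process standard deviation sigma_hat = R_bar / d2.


R_bar = (4.378 + 1.345 + 4.585 + 1.604 + 1.609 + 3.043 + 3.459) / 7
R_bar = 20.023 / 7 = 2.8604286
sigma_hat = R_bar / d2 = 2.8604286 / 1.693 = 1.6896

1.6896


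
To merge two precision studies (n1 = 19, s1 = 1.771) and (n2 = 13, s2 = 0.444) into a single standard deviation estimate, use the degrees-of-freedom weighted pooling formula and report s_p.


s_p = sqrt(((n1-1)*s1^2 + (n2-1)*s2^2) / (n1+n2-2))
numerator = (19-1)*1.771^2 + (13-1)*0.444^2 = 56.455938 + 2.365632 = 58.82157
denominator = 19 + 13 - 2 = 30
s_p^2 = 58.82157 / 30 = 1.960719
s_p = sqrt(1.960719) = 1.4003

1.4003


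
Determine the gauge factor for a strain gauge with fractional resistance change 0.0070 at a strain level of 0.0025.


GF = (dR/R) / epsilon
= 0.0070 / 0.0025
= 2.8000

2.8000


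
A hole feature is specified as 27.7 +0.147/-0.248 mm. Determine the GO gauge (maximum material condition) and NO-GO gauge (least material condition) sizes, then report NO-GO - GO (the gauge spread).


GO = nominal - lower_tol (smallest hole = maximum material condition)
GO = 27.7 - 0.248 = 27.452
NO-GO = nominal + upper_tol (largest hole = least material condition)
NO-GO = 27.7 + 0.147 = 27.847
spread = NO-GO - GO = 27.847 - 27.452 = 0.3950

0.3950


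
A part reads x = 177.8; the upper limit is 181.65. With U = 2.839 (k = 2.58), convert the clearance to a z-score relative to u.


u = U / k = 2.839 / 2.58 = 1.1003876
margin = |USL - x| = |181.65 - 177.8| = 3.85
z = margin / u = 3.85 / 1.1003876
z = 3.4988

3.4988


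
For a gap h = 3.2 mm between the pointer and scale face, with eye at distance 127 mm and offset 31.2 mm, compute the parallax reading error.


error = h * offset / d
= 3.2 * 31.2 / 127
= 0.7861

0.7861


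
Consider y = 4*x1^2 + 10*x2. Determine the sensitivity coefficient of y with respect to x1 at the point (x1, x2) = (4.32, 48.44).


y = 4*x1^2 + 10*x2
dy/dx1 = 2*4*x1
Evaluate at x1 = 4.32: c1 = 8 * 4.32
c1 = 34.5600

34.5600


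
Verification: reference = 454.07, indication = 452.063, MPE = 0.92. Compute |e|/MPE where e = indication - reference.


e = indication - reference = 452.063 - 454.07 = -2.0070
|e| = 2.0070
ratio = |e| / MPE = 2.0070 / 0.92
ratio = 2.1815

2.1815


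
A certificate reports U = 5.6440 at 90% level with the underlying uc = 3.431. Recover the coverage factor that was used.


k = U / uc
k = 5.6440 / 3.431
k = 1.645

1.645


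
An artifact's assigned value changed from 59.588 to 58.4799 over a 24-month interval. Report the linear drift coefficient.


rate = (v2 - v1) / months
= (58.4799 - 59.588) / 24
= -1.1081 / 24
= -0.0462

-0.0462


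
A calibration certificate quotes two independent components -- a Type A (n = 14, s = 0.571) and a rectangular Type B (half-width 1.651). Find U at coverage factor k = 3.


u_A = s / sqrt(n) = 0.571 / sqrt(14) = 0.15260617
u_B = half_width / sqrt(3) = 1.651 / sqrt(3) = 0.95320529
uc = sqrt(u_A^2 + u_B^2) = sqrt(0.15260617^2 + 0.95320529^2) = 0.96534396
U = k * uc = 3 * 0.96534396
U = 2.8960

2.8960


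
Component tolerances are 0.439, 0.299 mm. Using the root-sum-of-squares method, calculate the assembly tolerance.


RSS = sqrt(0.439^2 + 0.299^2)
= sqrt(0.282122)
= 0.5312

0.5312


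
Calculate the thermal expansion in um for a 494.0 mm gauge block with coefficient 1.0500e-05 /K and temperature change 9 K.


dL = L * alpha * dT
= 494.0 * 1.0500e-05 * 9
= 0.0466830 mm
dL_um = 0.0466830 * 1000 = 46.6830 um

46.6830


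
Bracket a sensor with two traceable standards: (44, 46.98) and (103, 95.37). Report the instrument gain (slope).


slope = (y2 - y1) / (x2 - x1)
= (95.37 - 46.98) / (103 - 44)
= 48.3900 / 59
= 0.8202

0.8202


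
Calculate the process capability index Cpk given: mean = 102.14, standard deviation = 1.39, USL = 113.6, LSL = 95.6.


Cpu = (USL - mean) / (3*sigma) = (113.6 - 102.14) / (3*1.39) = 2.7482
Cpl = (mean - LSL) / (3*sigma) = (102.14 - 95.6) / (3*1.39) = 1.5683
Cpk = min(Cpu, Cpl) = 1.5683

1.5683


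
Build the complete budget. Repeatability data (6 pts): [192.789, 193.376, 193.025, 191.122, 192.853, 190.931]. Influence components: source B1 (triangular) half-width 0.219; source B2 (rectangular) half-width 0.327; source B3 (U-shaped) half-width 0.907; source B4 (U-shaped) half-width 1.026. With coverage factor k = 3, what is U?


mean = (192.789 + 193.376 + 193.025 + 191.122 + 192.853 + 190.931) / 6 = 192.3493333
s = sqrt(sum((x - mean)^2)/(n-1)) = 1.0464773
u_A = s / sqrt(n) = 1.0464773 / sqrt(6) = 0.42722257
u_B1 = 0.219 / sqrt(6) = 0.089406376
u_B2 = 0.327 / sqrt(3) = 0.18879354
u_B3 = 0.907 / sqrt(2) = 0.64134585
u_B4 = 1.026 / sqrt(2) = 0.72549156
uc = sqrt(0.42722257^2 + 0.089406376^2 + 0.18879354^2 + 0.64134585^2 + 0.72549156^2) = 1.078804
U = k * uc = 3 * 1.078804
U = 3.2364

3.2364


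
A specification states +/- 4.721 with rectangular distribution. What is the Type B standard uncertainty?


u_B = half_width / sqrt(3)
u_B = 4.721 / 1.7320508
u_B = 2.7257

2.7257


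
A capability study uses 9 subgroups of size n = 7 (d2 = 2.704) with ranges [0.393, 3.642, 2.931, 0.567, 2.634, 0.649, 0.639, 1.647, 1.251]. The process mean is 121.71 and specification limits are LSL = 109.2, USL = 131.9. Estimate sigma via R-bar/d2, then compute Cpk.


R_bar = (0.393 + 3.642 + 2.931 + 0.567 + 2.634 + 0.649 + 0.639 + 1.647 + 1.251) / 9 = 1.5947778
sigma = R_bar / d2 = 1.5947778 / 2.704 = 0.58978469
Cp = (USL - LSL)/(6*sigma) = (131.9 - 109.2)/(6*0.58978469) = 6.4148
Cpu = (131.9 - 121.71)/(3*0.58978469) = 5.7592
Cpl = (121.71 - 109.2)/(3*0.58978469) = 7.0704
Cpk = min(Cpu, Cpl) = 5.7592

5.7592


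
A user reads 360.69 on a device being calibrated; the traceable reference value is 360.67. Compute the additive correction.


Correction = standard - reading
= 360.67 - 360.69
= -0.0200

-0.0200


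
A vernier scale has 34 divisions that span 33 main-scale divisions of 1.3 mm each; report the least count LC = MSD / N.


LC = MSD / n_div
= 1.3 / 34
= 0.0382

0.0382


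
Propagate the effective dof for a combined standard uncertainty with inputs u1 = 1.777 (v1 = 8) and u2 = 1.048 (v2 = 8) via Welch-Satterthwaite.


uc = sqrt(u1^2 + u2^2) = sqrt(1.777^2 + 1.048^2) = 2.0630155
v_eff = uc^4 / (u1^4/v1 + u2^4/v2)
= 2.0630155^4 / (1.777^4/8 + 1.048^4/8)
= 18.113816 / 1.3971905
v_eff = 12.9645

12.9645


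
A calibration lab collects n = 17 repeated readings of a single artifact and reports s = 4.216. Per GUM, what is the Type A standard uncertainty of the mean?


u_A = s / sqrt(n)
u_A = 4.216 / sqrt(17)
u_A = 4.216 / 4.1231056
u_A = 1.0225

1.0225


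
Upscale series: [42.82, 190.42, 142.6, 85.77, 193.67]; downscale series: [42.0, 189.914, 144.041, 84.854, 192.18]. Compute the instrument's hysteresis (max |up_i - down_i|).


|42.82 - 42.0| = 0.8200
|190.42 - 189.914| = 0.5060
|142.6 - 144.041| = 1.4410
|85.77 - 84.854| = 0.9160
|193.67 - 192.18| = 1.4900
hysteresis = max(diffs) = 1.4900

1.4900


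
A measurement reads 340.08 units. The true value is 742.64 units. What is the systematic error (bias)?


Systematic error = measured - true
= 340.08 - 742.64
= -402.5600

-402.5600


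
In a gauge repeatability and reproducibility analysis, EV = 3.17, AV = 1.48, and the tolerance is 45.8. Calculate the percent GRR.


GRR = sqrt(EV^2 + AV^2) = sqrt(3.17^2 + 1.48^2) = 3.4984711
%GRR = GRR / tol * 100 = 3.4984711 / 45.8 * 100
%GRR = 7.6386

7.6386


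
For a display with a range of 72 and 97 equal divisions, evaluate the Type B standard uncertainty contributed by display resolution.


resolution = range / divisions
resolution = 72 / 97 = 0.74226804
u_res = resolution / (2*sqrt(3))
u_res = 0.74226804 / 3.4641016
u_res = 0.2143

0.2143


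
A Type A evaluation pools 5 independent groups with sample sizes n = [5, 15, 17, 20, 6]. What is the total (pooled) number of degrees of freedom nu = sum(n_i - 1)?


nu = sum_i (n_i - 1)
nu = ((5 - 1) + (15 - 1) + (17 - 1) + (20 - 1) + (6 - 1))
nu = 4 + 14 + 16 + 19 + 5
nu = 58

58


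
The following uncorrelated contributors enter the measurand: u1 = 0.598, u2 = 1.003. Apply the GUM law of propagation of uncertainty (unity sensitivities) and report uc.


uc = sqrt(0.598^2 + 1.003^2)
uc = sqrt(1.363613)
uc = 1.1677

1.1677


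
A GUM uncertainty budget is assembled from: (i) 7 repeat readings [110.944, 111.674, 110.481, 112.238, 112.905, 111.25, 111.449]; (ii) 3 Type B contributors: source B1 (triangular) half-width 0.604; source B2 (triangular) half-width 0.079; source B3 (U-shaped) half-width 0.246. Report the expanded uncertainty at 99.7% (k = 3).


mean = (110.944 + 111.674 + 110.481 + 112.238 + 112.905 + 111.25 + 111.449) / 7 = 111.563
s = sqrt(sum((x - mean)^2)/(n-1)) = 0.80970777
u_A = s / sqrt(n) = 0.80970777 / sqrt(7) = 0.30604077
u_B1 = 0.604 / sqrt(6) = 0.24658197
u_B2 = 0.079 / sqrt(6) = 0.032251615
u_B3 = 0.246 / sqrt(2) = 0.17394827
uc = sqrt(0.30604077^2 + 0.24658197^2 + 0.032251615^2 + 0.17394827^2) = 0.43100091
U = k * uc = 3 * 0.43100091
U = 1.2930

1.2930


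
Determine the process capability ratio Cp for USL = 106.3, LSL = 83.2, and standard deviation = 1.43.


Cp = (USL - LSL) / (6 * sigma)
= (106.3 - 83.2) / (6 * 1.43)
= 23.1000 / 8.5800
= 2.6923

2.6923


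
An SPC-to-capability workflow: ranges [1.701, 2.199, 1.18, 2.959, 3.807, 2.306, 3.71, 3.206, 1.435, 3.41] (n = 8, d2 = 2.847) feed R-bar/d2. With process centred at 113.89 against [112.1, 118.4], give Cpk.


R_bar = (1.701 + 2.199 + 1.18 + 2.959 + 3.807 + 2.306 + 3.71 + 3.206 + 1.435 + 3.41) / 10 = 2.5913
sigma = R_bar / d2 = 2.5913 / 2.847 = 0.91018616
Cp = (USL - LSL)/(6*sigma) = (118.4 - 112.1)/(6*0.91018616) = 1.1536
Cpu = (118.4 - 113.89)/(3*0.91018616) = 1.6517
Cpl = (113.89 - 112.1)/(3*0.91018616) = 0.6555
Cpk = min(Cpu, Cpl) = 0.6555

0.6555


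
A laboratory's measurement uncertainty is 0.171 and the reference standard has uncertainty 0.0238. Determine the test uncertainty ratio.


TUR = u_lab / u_ref
= 0.171 / 0.0238
= 7.1849

7.1849


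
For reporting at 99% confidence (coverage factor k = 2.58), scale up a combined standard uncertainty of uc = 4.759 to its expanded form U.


U = k * uc
U = 2.58 * 4.759
U = 12.2782

12.2782


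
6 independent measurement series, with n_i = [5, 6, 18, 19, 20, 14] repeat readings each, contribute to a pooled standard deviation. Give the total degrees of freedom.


nu = sum_i (n_i - 1)
nu = ((5 - 1) + (6 - 1) + (18 - 1) + (19 - 1) + (20 - 1) + (14 - 1))
nu = 4 + 5 + 17 + 18 + 19 + 13
nu = 76

76


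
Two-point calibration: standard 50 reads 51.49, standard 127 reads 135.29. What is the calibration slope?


slope = (y2 - y1) / (x2 - x1)
= (135.29 - 51.49) / (127 - 50)
= 83.8000 / 77
= 1.0883

1.0883


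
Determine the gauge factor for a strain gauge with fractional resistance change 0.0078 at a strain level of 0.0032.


GF = (dR/R) / epsilon
= 0.0078 / 0.0032
= 2.4375

2.4375


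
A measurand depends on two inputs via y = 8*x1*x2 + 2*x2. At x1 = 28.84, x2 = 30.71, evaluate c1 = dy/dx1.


y = 8*x1*x2 + 2*x2
dy/dx1 = 8*x2
Evaluate at x2 = 30.71: c1 = 8 * 30.71
c1 = 245.6800

245.6800


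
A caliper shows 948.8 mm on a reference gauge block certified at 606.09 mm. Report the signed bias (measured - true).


Systematic error = measured - true
= 948.8 - 606.09
= 342.7100

342.7100


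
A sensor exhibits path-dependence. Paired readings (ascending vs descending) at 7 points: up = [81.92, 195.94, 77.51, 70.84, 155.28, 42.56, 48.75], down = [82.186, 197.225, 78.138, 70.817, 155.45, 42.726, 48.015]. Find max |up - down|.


|81.92 - 82.186| = 0.2660
|195.94 - 197.225| = 1.2850
|77.51 - 78.138| = 0.6280
|70.84 - 70.817| = 0.0230
|155.28 - 155.45| = 0.1700
|42.56 - 42.726| = 0.1660
|48.75 - 48.015| = 0.7350
hysteresis = max(diffs) = 1.2850

1.2850


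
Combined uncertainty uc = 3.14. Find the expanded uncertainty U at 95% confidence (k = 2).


U = k * uc
U = 2 * 3.14
U = 6.2800

6.2800


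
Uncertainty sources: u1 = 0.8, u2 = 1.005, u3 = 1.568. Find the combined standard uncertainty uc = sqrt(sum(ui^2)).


uc = sqrt(0.8^2 + 1.005^2 + 1.568^2)
uc = sqrt(4.108649)
uc = 2.0270

2.0270


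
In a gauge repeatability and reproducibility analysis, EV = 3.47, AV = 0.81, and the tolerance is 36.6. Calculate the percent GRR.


GRR = sqrt(EV^2 + AV^2) = sqrt(3.47^2 + 0.81^2) = 3.563285
%GRR = GRR / tol * 100 = 3.563285 / 36.6 * 100
%GRR = 9.7358

9.7358


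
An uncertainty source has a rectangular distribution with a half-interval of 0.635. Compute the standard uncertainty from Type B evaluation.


u_B = half_width / sqrt(3)
u_B = 0.635 / 1.7320508
u_B = 0.3666

0.3666


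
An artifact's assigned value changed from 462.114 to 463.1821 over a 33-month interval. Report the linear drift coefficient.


rate = (v2 - v1) / months
= (463.1821 - 462.114) / 33
= 1.0681 / 33
= 0.0324

0.0324


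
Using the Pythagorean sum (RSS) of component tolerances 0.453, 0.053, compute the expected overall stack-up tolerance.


RSS = sqrt(0.453^2 + 0.053^2)
= sqrt(0.208018)
= 0.4561

0.4561


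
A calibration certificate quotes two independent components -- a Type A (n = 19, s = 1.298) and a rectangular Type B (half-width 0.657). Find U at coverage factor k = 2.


u_A = s / sqrt(n) = 1.298 / sqrt(19) = 0.29778162
u_B = half_width / sqrt(3) = 0.657 / sqrt(3) = 0.37931913
uc = sqrt(u_A^2 + u_B^2) = sqrt(0.29778162^2 + 0.37931913^2) = 0.48224153
U = k * uc = 2 * 0.48224153
U = 0.9645

0.9645


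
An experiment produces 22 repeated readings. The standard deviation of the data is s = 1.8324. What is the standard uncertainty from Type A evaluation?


u_A = s / sqrt(n)
u_A = 1.8324 / sqrt(22)
u_A = 1.8324 / 4.6904158
u_A = 0.3907

0.3907


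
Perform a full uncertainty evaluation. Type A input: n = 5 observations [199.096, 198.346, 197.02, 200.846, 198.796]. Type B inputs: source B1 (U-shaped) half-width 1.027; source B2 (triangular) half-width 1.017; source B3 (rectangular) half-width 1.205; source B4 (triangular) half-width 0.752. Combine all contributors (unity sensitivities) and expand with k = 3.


mean = (199.096 + 198.346 + 197.02 + 200.846 + 198.796) / 5 = 198.8208
s = sqrt(sum((x - mean)^2)/(n-1)) = 1.3825792
u_A = s / sqrt(n) = 1.3825792 / sqrt(5) = 0.61830822
u_B1 = 1.027 / sqrt(2) = 0.72619866
u_B2 = 1.017 / sqrt(6) = 0.41518851
u_B3 = 1.205 / sqrt(3) = 0.69570707
u_B4 = 0.752 / sqrt(6) = 0.30700271
uc = sqrt(0.61830822^2 + 0.72619866^2 + 0.41518851^2 + 0.69570707^2 + 0.30700271^2) = 1.2885302
U = k * uc = 3 * 1.2885302
U = 3.8656

3.8656


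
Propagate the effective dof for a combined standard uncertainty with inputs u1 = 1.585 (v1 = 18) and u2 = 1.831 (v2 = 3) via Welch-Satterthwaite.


uc = sqrt(u1^2 + u2^2) = sqrt(1.585^2 + 1.831^2) = 2.421732
v_eff = uc^4 / (u1^4/v1 + u2^4/v2)
= 2.421732^4 / (1.585^4/18 + 1.831^4/3)
= 34.395713 / 4.0971814
v_eff = 8.3950

8.3950


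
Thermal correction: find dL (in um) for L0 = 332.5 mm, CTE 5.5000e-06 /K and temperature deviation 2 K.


dL = L * alpha * dT
= 332.5 * 5.5000e-06 * 2
= 0.0036575 mm
dL_um = 0.0036575 * 1000 = 3.6575 um

3.6575


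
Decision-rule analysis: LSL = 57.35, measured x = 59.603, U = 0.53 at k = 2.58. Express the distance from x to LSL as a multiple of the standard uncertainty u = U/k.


u = U / k = 0.53 / 2.58 = 0.20542636
margin = |LSL - x| = |57.35 - 59.603| = 2.253
z = margin / u = 2.253 / 0.20542636
z = 10.9674

10.9674


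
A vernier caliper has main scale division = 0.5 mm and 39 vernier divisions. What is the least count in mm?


LC = MSD / n_div
= 0.5 / 39
= 0.0128

0.0128


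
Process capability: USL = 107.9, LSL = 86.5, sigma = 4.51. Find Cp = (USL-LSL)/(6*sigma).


Cp = (USL - LSL) / (6 * sigma)
= (107.9 - 86.5) / (6 * 4.51)
= 21.4000 / 27.0600
= 0.7908

0.7908


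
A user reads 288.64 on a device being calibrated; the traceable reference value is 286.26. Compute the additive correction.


Correction = standard - reading
= 286.26 - 288.64
= -2.3800

-2.3800


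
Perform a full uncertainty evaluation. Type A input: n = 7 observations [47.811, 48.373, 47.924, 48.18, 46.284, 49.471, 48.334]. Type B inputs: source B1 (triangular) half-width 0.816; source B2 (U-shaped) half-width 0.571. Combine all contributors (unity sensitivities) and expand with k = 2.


mean = (47.811 + 48.373 + 47.924 + 48.18 + 46.284 + 49.471 + 48.334) / 7 = 48.05385714
s = sqrt(sum((x - mean)^2)/(n-1)) = 0.94980479
u_A = s / sqrt(n) = 0.94980479 / sqrt(7) = 0.35899247
u_B1 = 0.816 / sqrt(6) = 0.33313061
u_B2 = 0.571 / sqrt(2) = 0.40375797
uc = sqrt(0.35899247^2 + 0.33313061^2 + 0.40375797^2) = 0.63472206
U = k * uc = 2 * 0.63472206
U = 1.2694

1.2694


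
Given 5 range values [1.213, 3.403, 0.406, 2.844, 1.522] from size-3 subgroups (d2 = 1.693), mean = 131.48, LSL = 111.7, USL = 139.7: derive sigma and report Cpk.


R_bar = (1.213 + 3.403 + 0.406 + 2.844 + 1.522) / 5 = 1.8776
sigma = R_bar / d2 = 1.8776 / 1.693 = 1.1090372
Cp = (USL - LSL)/(6*sigma) = (139.7 - 111.7)/(6*1.1090372) = 4.2079
Cpu = (139.7 - 131.48)/(3*1.1090372) = 2.4706
Cpl = (131.48 - 111.7)/(3*1.1090372) = 5.9451
Cpk = min(Cpu, Cpl) = 2.4706

2.4706


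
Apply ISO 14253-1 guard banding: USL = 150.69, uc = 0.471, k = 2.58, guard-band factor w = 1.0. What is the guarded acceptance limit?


U = k * uc = 2.58 * 0.471 = 1.21518
guard band g = w * U = 1.0 * 1.21518 = 1.21518
AL = USL - g = 150.69 - 1.21518
AL = 149.4748

149.4748


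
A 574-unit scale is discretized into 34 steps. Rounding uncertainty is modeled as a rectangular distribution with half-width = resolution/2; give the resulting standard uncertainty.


resolution = range / divisions
resolution = 574 / 34 = 16.882353
u_res = resolution / (2*sqrt(3))
u_res = 16.882353 / 3.4641016
u_res = 4.8735

4.8735


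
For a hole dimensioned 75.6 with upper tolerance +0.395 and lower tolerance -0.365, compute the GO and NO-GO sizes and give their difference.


GO = nominal - lower_tol (smallest hole = maximum material condition)
GO = 75.6 - 0.365 = 75.235
NO-GO = nominal + upper_tol (largest hole = least material condition)
NO-GO = 75.6 + 0.395 = 75.995
spread = NO-GO - GO = 75.995 - 75.235 = 0.7600

0.7600


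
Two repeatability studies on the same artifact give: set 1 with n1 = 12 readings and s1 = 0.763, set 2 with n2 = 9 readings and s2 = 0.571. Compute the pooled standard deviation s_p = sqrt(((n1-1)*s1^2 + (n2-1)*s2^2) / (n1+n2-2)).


s_p = sqrt(((n1-1)*s1^2 + (n2-1)*s2^2) / (n1+n2-2))
numerator = (12-1)*0.763^2 + (9-1)*0.571^2 = 6.403859 + 2.608328 = 9.012187
denominator = 12 + 9 - 2 = 19
s_p^2 = 9.012187 / 19 = 0.47432563
s_p = sqrt(0.47432563) = 0.6887

0.6887


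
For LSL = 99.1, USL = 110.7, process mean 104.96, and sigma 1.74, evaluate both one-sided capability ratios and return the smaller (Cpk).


Cpu = (USL - mean) / (3*sigma) = (110.7 - 104.96) / (3*1.74) = 1.0996
Cpl = (mean - LSL) / (3*sigma) = (104.96 - 99.1) / (3*1.74) = 1.1226
Cpk = min(Cpu, Cpl) = 1.0996

1.0996


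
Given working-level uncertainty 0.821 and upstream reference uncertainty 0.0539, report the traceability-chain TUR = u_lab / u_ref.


TUR = u_lab / u_ref
= 0.821 / 0.0539
= 15.2319

15.2319


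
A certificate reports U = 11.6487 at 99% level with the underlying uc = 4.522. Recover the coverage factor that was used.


k = U / uc
k = 11.6487 / 4.522
k = 2.576

2.576


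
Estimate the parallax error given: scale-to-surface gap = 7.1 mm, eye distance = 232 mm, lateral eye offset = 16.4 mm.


error = h * offset / d
= 7.1 * 16.4 / 232
= 0.5019

0.5019


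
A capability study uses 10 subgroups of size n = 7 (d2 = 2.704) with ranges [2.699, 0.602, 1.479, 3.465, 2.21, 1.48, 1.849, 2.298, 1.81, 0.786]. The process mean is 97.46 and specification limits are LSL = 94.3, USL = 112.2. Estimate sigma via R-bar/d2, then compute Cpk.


R_bar = (2.699 + 0.602 + 1.479 + 3.465 + 2.21 + 1.48 + 1.849 + 2.298 + 1.81 + 0.786) / 10 = 1.8678
sigma = R_bar / d2 = 1.8678 / 2.704 = 0.69075444
Cp = (USL - LSL)/(6*sigma) = (112.2 - 94.3)/(6*0.69075444) = 4.3189
Cpu = (112.2 - 97.46)/(3*0.69075444) = 7.1130
Cpl = (97.46 - 94.3)/(3*0.69075444) = 1.5249
Cpk = min(Cpu, Cpl) = 1.5249

1.5249


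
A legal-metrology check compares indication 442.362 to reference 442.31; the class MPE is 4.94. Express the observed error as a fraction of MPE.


e = indication - reference = 442.362 - 442.31 = 0.0520
|e| = 0.0520
ratio = |e| / MPE = 0.0520 / 4.94
ratio = 0.0105

0.0105


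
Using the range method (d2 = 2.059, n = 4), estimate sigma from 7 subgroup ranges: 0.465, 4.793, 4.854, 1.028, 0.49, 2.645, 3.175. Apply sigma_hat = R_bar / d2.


R_bar = (0.465 + 4.793 + 4.854 + 1.028 + 0.49 + 2.645 + 3.175) / 7
R_bar = 17.45 / 7 = 2.4928571
sigma_hat = R_bar / d2 = 2.4928571 / 2.059 = 1.2107

1.2107


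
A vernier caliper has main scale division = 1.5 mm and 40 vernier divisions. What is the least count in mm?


LC = MSD / n_div
= 1.5 / 40
= 0.0375

0.0375


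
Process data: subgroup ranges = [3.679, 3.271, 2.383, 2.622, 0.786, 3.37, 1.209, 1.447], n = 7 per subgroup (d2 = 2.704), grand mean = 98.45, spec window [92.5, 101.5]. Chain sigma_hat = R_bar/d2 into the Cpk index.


R_bar = (3.679 + 3.271 + 2.383 + 2.622 + 0.786 + 3.37 + 1.209 + 1.447) / 8 = 2.345875
sigma = R_bar / d2 = 2.345875 / 2.704 = 0.86755732
Cp = (USL - LSL)/(6*sigma) = (101.5 - 92.5)/(6*0.86755732) = 1.7290
Cpu = (101.5 - 98.45)/(3*0.86755732) = 1.1719
Cpl = (98.45 - 92.5)/(3*0.86755732) = 2.2861
Cpk = min(Cpu, Cpl) = 1.1719

1.1719


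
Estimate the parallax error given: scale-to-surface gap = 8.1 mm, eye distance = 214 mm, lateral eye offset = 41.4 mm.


error = h * offset / d
= 8.1 * 41.4 / 214
= 1.5670

1.5670


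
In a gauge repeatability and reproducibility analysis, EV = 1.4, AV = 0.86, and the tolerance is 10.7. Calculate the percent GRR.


GRR = sqrt(EV^2 + AV^2) = sqrt(1.4^2 + 0.86^2) = 1.643046
%GRR = GRR / tol * 100 = 1.643046 / 10.7 * 100
%GRR = 15.3556

15.3556


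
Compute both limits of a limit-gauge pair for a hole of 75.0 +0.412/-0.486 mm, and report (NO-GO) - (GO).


GO = nominal - lower_tol (smallest hole = maximum material condition)
GO = 75.0 - 0.486 = 74.514
NO-GO = nominal + upper_tol (largest hole = least material condition)
NO-GO = 75.0 + 0.412 = 75.412
spread = NO-GO - GO = 75.412 - 74.514 = 0.8980

0.8980


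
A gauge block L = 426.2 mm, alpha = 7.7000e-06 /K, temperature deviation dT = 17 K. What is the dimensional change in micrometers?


dL = L * alpha * dT
= 426.2 * 7.7000e-06 * 17
= 0.0557896 mm
dL_um = 0.0557896 * 1000 = 55.7896 um

55.7896


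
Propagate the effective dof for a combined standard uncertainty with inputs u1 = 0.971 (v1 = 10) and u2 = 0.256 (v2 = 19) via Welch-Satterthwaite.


uc = sqrt(u1^2 + u2^2) = sqrt(0.971^2 + 0.256^2) = 1.0041798
v_eff = uc^4 / (u1^4/v1 + u2^4/v2)
= 1.0041798^4 / (0.971^4/10 + 0.256^4/19)
= 1.0168243 / 0.089120966
v_eff = 11.4095

11.4095


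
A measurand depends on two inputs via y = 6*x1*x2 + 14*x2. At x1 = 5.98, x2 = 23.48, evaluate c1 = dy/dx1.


y = 6*x1*x2 + 14*x2
dy/dx1 = 6*x2
Evaluate at x2 = 23.48: c1 = 6 * 23.48
c1 = 140.8800

140.8800


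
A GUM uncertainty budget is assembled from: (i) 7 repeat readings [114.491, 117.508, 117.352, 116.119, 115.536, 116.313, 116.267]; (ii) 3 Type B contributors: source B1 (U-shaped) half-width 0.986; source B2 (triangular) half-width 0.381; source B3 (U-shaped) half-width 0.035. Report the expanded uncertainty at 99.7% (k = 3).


mean = (114.491 + 117.508 + 117.352 + 116.119 + 115.536 + 116.313 + 116.267) / 7 = 116.2265714
s = sqrt(sum((x - mean)^2)/(n-1)) = 1.0342809
u_A = s / sqrt(n) = 1.0342809 / sqrt(7) = 0.39092144
u_B1 = 0.986 / sqrt(2) = 0.69720729
u_B2 = 0.381 / sqrt(6) = 0.1555426
u_B3 = 0.035 / sqrt(2) = 0.024748737
uc = sqrt(0.39092144^2 + 0.69720729^2 + 0.1555426^2 + 0.024748737^2) = 0.81469232
U = k * uc = 3 * 0.81469232
U = 2.4441

2.4441


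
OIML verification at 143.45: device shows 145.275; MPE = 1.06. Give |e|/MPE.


e = indication - reference = 145.275 - 143.45 = 1.8250
|e| = 1.8250
ratio = |e| / MPE = 1.8250 / 1.06
ratio = 1.7217

1.7217


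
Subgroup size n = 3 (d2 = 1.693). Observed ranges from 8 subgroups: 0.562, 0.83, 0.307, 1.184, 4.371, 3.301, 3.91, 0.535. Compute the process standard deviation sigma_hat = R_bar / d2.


R_bar = (0.562 + 0.83 + 0.307 + 1.184 + 4.371 + 3.301 + 3.91 + 0.535) / 8
R_bar = 15.0 / 8 = 1.875
sigma_hat = R_bar / d2 = 1.875 / 1.693 = 1.1075

1.1075
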